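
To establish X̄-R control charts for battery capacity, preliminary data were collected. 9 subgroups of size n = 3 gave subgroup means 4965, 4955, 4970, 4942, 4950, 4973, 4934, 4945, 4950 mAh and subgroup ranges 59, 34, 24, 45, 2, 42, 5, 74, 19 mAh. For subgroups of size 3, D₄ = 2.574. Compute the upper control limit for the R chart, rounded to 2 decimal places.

86.94

R̄ = (59 + 34 + 24 + 45 + 2 + 42 + 5 + 74 + 19) / 9 = 304.0000 / 9 = 33.7778
UCL_R = D₄·R̄ = 2.574 × 33.7778 = 86.9440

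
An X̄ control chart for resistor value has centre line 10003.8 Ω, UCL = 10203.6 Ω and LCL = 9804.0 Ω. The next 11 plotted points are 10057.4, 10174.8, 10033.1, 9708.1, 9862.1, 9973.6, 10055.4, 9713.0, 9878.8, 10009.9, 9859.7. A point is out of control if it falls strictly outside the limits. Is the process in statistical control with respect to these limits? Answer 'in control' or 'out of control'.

out of control

Compare each point to [9804.0, 10203.6]: sample 4 = 9708.1 < LCL; sample 8 = 9713.0 < LCL.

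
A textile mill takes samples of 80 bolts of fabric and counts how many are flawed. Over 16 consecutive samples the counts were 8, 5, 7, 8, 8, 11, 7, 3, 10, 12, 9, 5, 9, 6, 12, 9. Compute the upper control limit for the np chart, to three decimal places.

p̄ = Σdᵢ / (k·n) = 129 / (16 × 80) = 0.10078
UCL = np̄ + 3·√(np̄(1−p̄)) = 8.0625 + 3 × √(8.0625×0.89922) = 8.0625 + 3 × 2.6926 = 16.1402

16.140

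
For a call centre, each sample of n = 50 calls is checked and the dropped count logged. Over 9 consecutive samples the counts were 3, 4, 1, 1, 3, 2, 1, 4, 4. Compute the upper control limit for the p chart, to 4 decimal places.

p̄ = Σdᵢ / (k·n) = 23 / (9 × 50) = 0.05111
UCL = p̄ + 3·√(p̄(1−p̄)/n) = 0.05111 + 3 × √(0.05111×0.94889/50) = 0.05111 + 3 × 0.03114 = 0.14454

0.1445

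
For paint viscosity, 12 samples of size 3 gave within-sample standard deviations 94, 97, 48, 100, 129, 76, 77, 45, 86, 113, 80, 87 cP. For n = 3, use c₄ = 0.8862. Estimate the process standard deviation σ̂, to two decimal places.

97.04

s̄ = (94 + 97 + 48 + 100 + 129 + 76 + 77 + 45 + 86 + 113 + 80 + 87) / 12 = 86.0000
σ̂ = s̄ / c₄ = 86.0000 / 0.8862 = 97.0436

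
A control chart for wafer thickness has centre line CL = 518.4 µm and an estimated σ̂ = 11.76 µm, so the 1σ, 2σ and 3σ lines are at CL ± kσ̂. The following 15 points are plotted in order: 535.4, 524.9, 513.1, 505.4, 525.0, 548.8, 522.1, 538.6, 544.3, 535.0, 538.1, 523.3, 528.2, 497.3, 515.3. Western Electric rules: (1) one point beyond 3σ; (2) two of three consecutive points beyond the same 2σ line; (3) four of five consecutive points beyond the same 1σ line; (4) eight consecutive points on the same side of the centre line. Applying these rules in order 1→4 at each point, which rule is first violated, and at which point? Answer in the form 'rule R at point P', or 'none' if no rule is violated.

Zone of each point (C = within 1σ̂, B = 1σ̂–2σ̂, A = 2σ̂–3σ̂, * = beyond 3σ̂; sign = side of CL): 1:+B, 2:+C, 3:-C, 4:-B, 5:+C, 6:+A, 7:+C, 8:+B, 9:+A, 10:+B, 11:+B, 12:+C, 13:+C, 14:-B, 15:-C
Rule 3 (four of five consecutive points beyond the same 1σ limit) is satisfied at point 10.

rule 3 at point 10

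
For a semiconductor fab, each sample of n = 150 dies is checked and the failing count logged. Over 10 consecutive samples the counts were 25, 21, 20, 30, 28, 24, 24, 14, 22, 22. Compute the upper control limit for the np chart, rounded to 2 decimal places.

p̄ = Σdᵢ / (k·n) = 230 / (10 × 150) = 0.15333
UCL = np̄ + 3·√(np̄(1−p̄)) = 23.0000 + 3 × √(23.0000×0.84667) = 23.0000 + 3 × 4.4129 = 36.2386

36.24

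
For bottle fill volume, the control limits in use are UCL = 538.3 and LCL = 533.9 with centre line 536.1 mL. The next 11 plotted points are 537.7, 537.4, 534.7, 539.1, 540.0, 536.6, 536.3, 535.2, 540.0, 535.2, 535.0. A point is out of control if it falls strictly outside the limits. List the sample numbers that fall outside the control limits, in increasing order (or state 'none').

4, 5, 9

Compare each point to [533.9, 538.3]: sample 4 = 539.1 > UCL; sample 5 = 540.0 > UCL; sample 9 = 540.0 > UCL.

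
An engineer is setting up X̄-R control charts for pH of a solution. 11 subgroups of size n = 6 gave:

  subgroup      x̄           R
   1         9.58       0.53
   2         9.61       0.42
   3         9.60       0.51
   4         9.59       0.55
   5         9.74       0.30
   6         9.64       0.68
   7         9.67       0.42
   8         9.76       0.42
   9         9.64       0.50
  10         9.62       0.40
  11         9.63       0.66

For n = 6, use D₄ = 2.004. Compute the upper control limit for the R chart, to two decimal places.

R̄ = (0.53 + 0.42 + 0.51 + 0.55 + 0.30 + 0.68 + 0.42 + 0.42 + 0.50 + 0.40 + 0.66) / 11 = 5.3900 / 11 = 0.4900
UCL_R = D₄·R̄ = 2.004 × 0.4900 = 0.9820

0.98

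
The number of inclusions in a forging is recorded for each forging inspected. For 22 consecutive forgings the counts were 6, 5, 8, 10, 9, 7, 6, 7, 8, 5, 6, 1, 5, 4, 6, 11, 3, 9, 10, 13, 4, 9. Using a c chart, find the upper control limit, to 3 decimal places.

c̄ = (6 + 5 + 8 + 10 + 9 + 7 + 6 + 7 + 8 + 5 + 6 + 1 + 5 + 4 + 6 + 11 + 3 + 9 + 10 + 13 + 4 + 9) / 22 = 152 / 22 = 6.9091
UCL = c̄ + 3√c̄ = 6.9091 + 3 × √6.9091 = 6.9091 + 3 × 2.6285 = 14.7946

14.795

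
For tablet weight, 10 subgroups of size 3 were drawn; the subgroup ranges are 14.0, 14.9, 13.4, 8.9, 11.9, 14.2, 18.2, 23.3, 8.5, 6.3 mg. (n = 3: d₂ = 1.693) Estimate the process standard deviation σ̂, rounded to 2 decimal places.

7.89

R̄ = (14.0 + 14.9 + 13.4 + 8.9 + 11.9 + 14.2 + 18.2 + 23.3 + 8.5 + 6.3) / 10 = 13.3600
σ̂ = R̄ / d₂ = 13.3600 / 1.693 = 7.8913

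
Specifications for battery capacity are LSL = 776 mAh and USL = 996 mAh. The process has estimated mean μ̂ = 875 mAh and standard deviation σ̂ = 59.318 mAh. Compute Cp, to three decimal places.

0.618

Cp = (USL − LSL) / (6σ̂) = (996 − 776) / (6 × 59.318) = 220.0000 / 355.9080 = 0.6181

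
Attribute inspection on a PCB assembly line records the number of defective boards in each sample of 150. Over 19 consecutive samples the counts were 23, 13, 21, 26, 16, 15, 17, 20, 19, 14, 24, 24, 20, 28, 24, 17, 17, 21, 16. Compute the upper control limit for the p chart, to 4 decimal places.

p̄ = Σdᵢ / (k·n) = 375 / (19 × 150) = 0.13158
UCL = p̄ + 3·√(p̄(1−p̄)/n) = 0.13158 + 3 × √(0.13158×0.86842/150) = 0.13158 + 3 × 0.02760 = 0.21438

0.2144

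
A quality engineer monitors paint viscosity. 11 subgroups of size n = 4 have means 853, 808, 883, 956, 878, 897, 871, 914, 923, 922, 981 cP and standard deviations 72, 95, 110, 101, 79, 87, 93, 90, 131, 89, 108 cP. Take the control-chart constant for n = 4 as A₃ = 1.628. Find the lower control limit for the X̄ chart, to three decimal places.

X̄̄ = (853 + 808 + 883 + 956 + 878 + 897 + 871 + 914 + 923 + 922 + 981) / 11 = 898.7273
s̄ = (72 + 95 + 110 + 101 + 79 + 87 + 93 + 90 + 131 + 89 + 108) / 11 = 95.9091
LCL = X̄̄ − A₃·s̄ = 898.7273 − 1.628 × 95.9091 = 742.5873

742.587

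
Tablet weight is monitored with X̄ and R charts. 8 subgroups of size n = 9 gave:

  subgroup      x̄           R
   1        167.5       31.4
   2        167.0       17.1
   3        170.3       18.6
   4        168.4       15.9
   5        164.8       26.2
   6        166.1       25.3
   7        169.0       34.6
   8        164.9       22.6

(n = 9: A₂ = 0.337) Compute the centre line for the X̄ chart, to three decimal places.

X̄̄ = (167.5 + 167.0 + 170.3 + 168.4 + 164.8 + 166.1 + 169.0 + 164.9) / 8 = 1338.0000 / 8 = 167.2500
CL = X̄̄ = 167.2500

167.250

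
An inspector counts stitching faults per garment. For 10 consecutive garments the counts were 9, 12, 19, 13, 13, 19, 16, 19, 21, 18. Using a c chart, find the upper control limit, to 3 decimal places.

27.862

c̄ = (9 + 12 + 19 + 13 + 13 + 19 + 16 + 19 + 21 + 18) / 10 = 159 / 10 = 15.9000
UCL = c̄ + 3√c̄ = 15.9000 + 3 × √15.9000 = 15.9000 + 3 × 3.9875 = 27.8624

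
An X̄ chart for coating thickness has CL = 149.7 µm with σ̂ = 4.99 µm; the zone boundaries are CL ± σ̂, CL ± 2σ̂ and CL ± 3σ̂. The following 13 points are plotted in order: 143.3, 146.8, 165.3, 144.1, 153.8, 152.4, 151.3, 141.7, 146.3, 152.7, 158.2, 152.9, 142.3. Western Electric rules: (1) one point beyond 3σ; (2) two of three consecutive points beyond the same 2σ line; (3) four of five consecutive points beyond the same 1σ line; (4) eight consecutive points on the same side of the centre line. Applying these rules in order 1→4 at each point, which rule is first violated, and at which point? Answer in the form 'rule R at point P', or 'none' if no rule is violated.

rule 1 at point 3

Zone of each point (C = within 1σ̂, B = 1σ̂–2σ̂, A = 2σ̂–3σ̂, * = beyond 3σ̂; sign = side of CL): 1:-B, 2:-C, 3:+*, 4:-B, 5:+C, 6:+C, 7:+C, 8:-B, 9:-C, 10:+C, 11:+B, 12:+C, 13:-B
Rule 1 (one point beyond the 3σ limits) is satisfied at point 3.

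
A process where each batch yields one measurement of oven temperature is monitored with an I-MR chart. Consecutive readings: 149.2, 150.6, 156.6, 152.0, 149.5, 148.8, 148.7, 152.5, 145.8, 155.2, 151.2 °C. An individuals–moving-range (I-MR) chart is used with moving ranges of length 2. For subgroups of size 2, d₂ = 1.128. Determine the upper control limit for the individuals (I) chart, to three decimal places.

X̄ = (149.2 + 150.6 + 156.6 + 152.0 + 149.5 + 148.8 + 148.7 + 152.5 + 145.8 + 155.2 + 151.2) / 11 = 150.9182
Moving ranges: 1.4, 6.0, 4.6, 2.5, 0.7, 0.1, 3.8, 6.7, 9.4, 4.0; M̄R̄ = 39.2000 / 10 = 3.9200
UCL = X̄ + 3·M̄R̄/d₂ = 150.9182 + 3 × 3.9200 / 1.128 = 161.3437

161.344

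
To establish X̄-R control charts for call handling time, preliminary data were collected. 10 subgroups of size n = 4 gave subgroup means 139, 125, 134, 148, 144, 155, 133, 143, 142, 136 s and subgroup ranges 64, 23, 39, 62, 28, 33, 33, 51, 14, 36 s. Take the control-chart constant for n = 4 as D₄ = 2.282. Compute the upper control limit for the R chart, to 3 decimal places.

R̄ = (64 + 23 + 39 + 62 + 28 + 33 + 33 + 51 + 14 + 36) / 10 = 383.0000 / 10 = 38.3000
UCL_R = D₄·R̄ = 2.282 × 38.3000 = 87.4006

87.401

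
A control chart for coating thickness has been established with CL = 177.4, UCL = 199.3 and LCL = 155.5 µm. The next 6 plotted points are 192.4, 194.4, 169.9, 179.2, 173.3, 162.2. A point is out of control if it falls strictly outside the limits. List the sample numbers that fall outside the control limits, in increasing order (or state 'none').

none

All 6 points lie within [155.5, 199.3].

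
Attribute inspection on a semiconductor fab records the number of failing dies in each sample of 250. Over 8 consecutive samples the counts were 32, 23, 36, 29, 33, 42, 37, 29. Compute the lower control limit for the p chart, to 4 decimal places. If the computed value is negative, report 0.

0.0666

p̄ = Σdᵢ / (k·n) = 261 / (8 × 250) = 0.13050
LCL = p̄ − 3·√(p̄(1−p̄)/n) = 0.13050 − 3 × 0.02130 = 0.06659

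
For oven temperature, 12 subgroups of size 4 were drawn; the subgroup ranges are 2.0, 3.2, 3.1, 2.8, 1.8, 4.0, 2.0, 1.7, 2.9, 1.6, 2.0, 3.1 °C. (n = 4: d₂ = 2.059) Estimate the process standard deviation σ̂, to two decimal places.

1.22

R̄ = (2.0 + 3.2 + 3.1 + 2.8 + 1.8 + 4.0 + 2.0 + 1.7 + 2.9 + 1.6 + 2.0 + 3.1) / 12 = 2.5167
σ̂ = R̄ / d₂ = 2.5167 / 2.059 = 1.2223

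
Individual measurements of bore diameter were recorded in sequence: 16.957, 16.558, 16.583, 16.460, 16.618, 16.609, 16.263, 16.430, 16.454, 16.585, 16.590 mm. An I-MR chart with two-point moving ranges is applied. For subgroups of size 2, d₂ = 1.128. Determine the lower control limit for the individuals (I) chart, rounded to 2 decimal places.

X̄ = (16.957 + 16.558 + 16.583 + 16.460 + 16.618 + 16.609 + 16.263 + 16.430 + 16.454 + 16.585 + 16.590) / 11 = 16.5552
Moving ranges: 0.399, 0.025, 0.123, 0.158, 0.009, 0.346, 0.167, 0.024, 0.131, 0.005; M̄R̄ = 1.3870 / 10 = 0.1387
LCL = X̄ − 3·M̄R̄/d₂ = 16.5552 − 3 × 0.1387 / 1.128 = 16.1863

16.19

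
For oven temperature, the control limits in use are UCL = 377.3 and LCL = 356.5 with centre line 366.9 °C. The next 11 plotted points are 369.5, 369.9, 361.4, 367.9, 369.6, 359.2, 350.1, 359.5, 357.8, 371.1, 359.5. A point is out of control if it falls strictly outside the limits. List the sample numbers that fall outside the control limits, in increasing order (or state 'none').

Compare each point to [356.5, 377.3]: sample 7 = 350.1 < LCL.

7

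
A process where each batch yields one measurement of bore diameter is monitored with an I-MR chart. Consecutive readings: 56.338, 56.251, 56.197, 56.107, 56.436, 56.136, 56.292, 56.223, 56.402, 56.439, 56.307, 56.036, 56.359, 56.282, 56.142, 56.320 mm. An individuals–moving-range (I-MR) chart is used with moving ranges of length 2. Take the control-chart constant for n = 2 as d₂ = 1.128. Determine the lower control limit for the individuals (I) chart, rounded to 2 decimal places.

X̄ = (56.338 + 56.251 + 56.197 + 56.107 + 56.436 + 56.136 + 56.292 + 56.223 + 56.402 + 56.439 + 56.307 + 56.036 + 56.359 + 56.282 + 56.142 + 56.320) / 16 = 56.2667
Moving ranges: 0.087, 0.054, 0.090, 0.329, 0.300, 0.156, 0.069, 0.179, 0.037, 0.132, 0.271, 0.323, 0.077, 0.140, 0.178; M̄R̄ = 2.4220 / 15 = 0.1615
LCL = X̄ − 3·M̄R̄/d₂ = 56.2667 − 3 × 0.1615 / 1.128 = 55.8373

55.84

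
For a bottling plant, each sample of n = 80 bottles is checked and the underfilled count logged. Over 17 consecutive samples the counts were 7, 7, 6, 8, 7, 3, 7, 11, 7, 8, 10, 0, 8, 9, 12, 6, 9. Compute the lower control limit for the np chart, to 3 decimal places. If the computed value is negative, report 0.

p̄ = Σdᵢ / (k·n) = 125 / (17 × 80) = 0.09191
LCL = np̄ − 3·√(np̄(1−p̄)) = 7.3529 − 3 × 2.5840 = -0.3991 → 0 (negative, so LCL = 0)

0.000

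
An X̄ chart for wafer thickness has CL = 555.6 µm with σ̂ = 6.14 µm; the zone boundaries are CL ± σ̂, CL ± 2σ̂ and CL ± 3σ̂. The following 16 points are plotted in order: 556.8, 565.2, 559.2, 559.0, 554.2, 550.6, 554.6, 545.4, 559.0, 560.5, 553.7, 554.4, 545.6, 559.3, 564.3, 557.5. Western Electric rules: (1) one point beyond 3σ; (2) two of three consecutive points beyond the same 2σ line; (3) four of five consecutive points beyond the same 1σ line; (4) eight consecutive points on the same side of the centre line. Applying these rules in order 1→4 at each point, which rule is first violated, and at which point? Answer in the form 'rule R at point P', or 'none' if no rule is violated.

Zone of each point (C = within 1σ̂, B = 1σ̂–2σ̂, A = 2σ̂–3σ̂, * = beyond 3σ̂; sign = side of CL): 1:+C, 2:+B, 3:+C, 4:+C, 5:-C, 6:-C, 7:-C, 8:-B, 9:+C, 10:+C, 11:-C, 12:-C, 13:-B, 14:+C, 15:+B, 16:+C
No rule fires across all 16 points.

none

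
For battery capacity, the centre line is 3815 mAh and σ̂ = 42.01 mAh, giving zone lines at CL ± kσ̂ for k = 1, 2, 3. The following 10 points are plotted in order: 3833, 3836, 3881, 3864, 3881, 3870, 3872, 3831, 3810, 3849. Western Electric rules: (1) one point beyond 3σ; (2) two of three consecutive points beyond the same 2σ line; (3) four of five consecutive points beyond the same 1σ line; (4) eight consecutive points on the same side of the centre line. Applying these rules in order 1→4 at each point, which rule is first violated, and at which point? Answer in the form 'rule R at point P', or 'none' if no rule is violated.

Zone of each point (C = within 1σ̂, B = 1σ̂–2σ̂, A = 2σ̂–3σ̂, * = beyond 3σ̂; sign = side of CL): 1:+C, 2:+C, 3:+B, 4:+B, 5:+B, 6:+B, 7:+B, 8:+C, 9:-C, 10:+C
Rule 3 (four of five consecutive points beyond the same 1σ limit) is satisfied at point 6.

rule 3 at point 6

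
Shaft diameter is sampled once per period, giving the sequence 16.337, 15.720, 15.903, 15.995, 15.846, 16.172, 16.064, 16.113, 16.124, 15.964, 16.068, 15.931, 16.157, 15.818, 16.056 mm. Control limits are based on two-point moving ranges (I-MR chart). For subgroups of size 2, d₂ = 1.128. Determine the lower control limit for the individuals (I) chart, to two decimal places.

15.50

X̄ = (16.337 + 15.720 + 15.903 + 15.995 + 15.846 + 16.172 + 16.064 + 16.113 + 16.124 + 15.964 + 16.068 + 15.931 + 16.157 + 15.818 + 16.056) / 15 = 16.0179
Moving ranges: 0.617, 0.183, 0.092, 0.149, 0.326, 0.108, 0.049, 0.011, 0.160, 0.104, 0.137, 0.226, 0.339, 0.238; M̄R̄ = 2.7390 / 14 = 0.1956
LCL = X̄ − 3·M̄R̄/d₂ = 16.0179 − 3 × 0.1956 / 1.128 = 15.4975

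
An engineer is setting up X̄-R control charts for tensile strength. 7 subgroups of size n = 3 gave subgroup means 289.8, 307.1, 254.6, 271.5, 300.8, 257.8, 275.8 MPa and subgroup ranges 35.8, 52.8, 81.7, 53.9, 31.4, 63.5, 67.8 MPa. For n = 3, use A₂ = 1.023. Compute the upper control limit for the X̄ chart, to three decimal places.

336.171

X̄̄ = (289.8 + 307.1 + 254.6 + 271.5 + 300.8 + 257.8 + 275.8) / 7 = 1957.4000 / 7 = 279.6286
R̄ = (35.8 + 52.8 + 81.7 + 53.9 + 31.4 + 63.5 + 67.8) / 7 = 386.9000 / 7 = 55.2714
UCL = X̄̄ + A₂·R̄ = 279.6286 + 1.023 × 55.2714 = 336.1712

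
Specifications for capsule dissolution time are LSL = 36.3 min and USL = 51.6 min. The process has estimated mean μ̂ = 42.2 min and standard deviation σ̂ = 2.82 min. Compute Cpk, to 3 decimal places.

0.697

Cpu = (USL − μ̂) / (3σ̂) = (51.6 − 42.2) / (3 × 2.82) = 1.1111; Cpl = (μ̂ − LSL) / (3σ̂) = (42.2 − 36.3) / (3 × 2.82) = 0.6974; Cpk = min(Cpu, Cpl) = 0.6974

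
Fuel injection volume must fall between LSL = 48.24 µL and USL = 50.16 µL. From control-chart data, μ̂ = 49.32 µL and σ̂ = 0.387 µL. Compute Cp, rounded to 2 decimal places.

0.83

Cp = (USL − LSL) / (6σ̂) = (50.16 − 48.24) / (6 × 0.387) = 1.9200 / 2.3220 = 0.8269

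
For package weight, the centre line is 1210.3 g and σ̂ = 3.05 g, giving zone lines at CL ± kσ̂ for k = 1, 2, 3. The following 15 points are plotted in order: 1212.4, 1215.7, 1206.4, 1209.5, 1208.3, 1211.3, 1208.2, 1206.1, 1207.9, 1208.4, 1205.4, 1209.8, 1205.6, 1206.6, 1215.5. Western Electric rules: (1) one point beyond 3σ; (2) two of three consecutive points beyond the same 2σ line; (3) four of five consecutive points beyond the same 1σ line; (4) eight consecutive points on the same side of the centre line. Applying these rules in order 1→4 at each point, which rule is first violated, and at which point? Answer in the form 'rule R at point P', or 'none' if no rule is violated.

rule 4 at point 14

Zone of each point (C = within 1σ̂, B = 1σ̂–2σ̂, A = 2σ̂–3σ̂, * = beyond 3σ̂; sign = side of CL): 1:+C, 2:+B, 3:-B, 4:-C, 5:-C, 6:+C, 7:-C, 8:-B, 9:-C, 10:-C, 11:-B, 12:-C, 13:-B, 14:-B, 15:+B
Rule 4 (eight consecutive points on the same side of the centre line) is satisfied at point 14.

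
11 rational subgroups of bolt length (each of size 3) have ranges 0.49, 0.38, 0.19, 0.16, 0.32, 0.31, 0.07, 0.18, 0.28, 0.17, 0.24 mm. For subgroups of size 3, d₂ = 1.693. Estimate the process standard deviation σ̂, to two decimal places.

R̄ = (0.49 + 0.38 + 0.19 + 0.16 + 0.32 + 0.31 + 0.07 + 0.18 + 0.28 + 0.17 + 0.24) / 11 = 0.2536
σ̂ = R̄ / d₂ = 0.2536 / 1.693 = 0.1498

0.15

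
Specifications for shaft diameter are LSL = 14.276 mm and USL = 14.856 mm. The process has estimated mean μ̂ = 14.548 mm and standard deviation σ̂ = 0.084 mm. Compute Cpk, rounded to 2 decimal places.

1.08

Cpu = (USL − μ̂) / (3σ̂) = (14.856 − 14.548) / (3 × 0.084) = 1.2222; Cpl = (μ̂ − LSL) / (3σ̂) = (14.548 − 14.276) / (3 × 0.084) = 1.0794; Cpk = min(Cpu, Cpl) = 1.0794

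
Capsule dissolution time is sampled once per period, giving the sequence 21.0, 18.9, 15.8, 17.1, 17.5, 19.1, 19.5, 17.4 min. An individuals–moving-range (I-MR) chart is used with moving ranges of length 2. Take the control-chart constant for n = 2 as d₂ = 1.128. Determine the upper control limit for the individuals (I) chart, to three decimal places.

X̄ = (21.0 + 18.9 + 15.8 + 17.1 + 17.5 + 19.1 + 19.5 + 17.4) / 8 = 18.2875
Moving ranges: 2.1, 3.1, 1.3, 0.4, 1.6, 0.4, 2.1; M̄R̄ = 11.0000 / 7 = 1.5714
UCL = X̄ + 3·M̄R̄/d₂ = 18.2875 + 3 × 1.5714 / 1.128 = 22.4668

22.467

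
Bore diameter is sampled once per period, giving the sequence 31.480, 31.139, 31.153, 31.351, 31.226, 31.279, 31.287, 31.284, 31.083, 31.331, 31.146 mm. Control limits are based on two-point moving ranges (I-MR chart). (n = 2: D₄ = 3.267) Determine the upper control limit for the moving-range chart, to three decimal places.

0.450

Moving ranges: 0.341, 0.014, 0.198, 0.125, 0.053, 0.008, 0.003, 0.201, 0.248, 0.185; M̄R̄ = 1.3760 / 10 = 0.1376
UCL_MR = D₄·M̄R̄ = 3.267 × 0.1376 = 0.4495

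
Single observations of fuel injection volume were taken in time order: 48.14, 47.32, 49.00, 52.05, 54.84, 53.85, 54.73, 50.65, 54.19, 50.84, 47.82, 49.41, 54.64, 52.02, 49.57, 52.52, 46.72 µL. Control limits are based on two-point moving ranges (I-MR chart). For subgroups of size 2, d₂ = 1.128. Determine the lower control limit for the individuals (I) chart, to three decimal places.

X̄ = (48.14 + 47.32 + 49.00 + 52.05 + 54.84 + 53.85 + 54.73 + 50.65 + 54.19 + 50.84 + 47.82 + 49.41 + 54.64 + 52.02 + 49.57 + 52.52 + 46.72) / 17 = 51.0771
Moving ranges: 0.82, 1.68, 3.05, 2.79, 0.99, 0.88, 4.08, 3.54, 3.35, 3.02, 1.59, 5.23, 2.62, 2.45, 2.95, 5.80; M̄R̄ = 44.8400 / 16 = 2.8025
LCL = X̄ − 3·M̄R̄/d₂ = 51.0771 − 3 × 2.8025 / 1.128 = 43.6236

43.624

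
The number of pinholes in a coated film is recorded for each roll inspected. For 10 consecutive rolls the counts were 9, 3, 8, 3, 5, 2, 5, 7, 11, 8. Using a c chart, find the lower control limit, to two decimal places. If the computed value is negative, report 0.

c̄ = (9 + 3 + 8 + 3 + 5 + 2 + 5 + 7 + 11 + 8) / 10 = 61 / 10 = 6.1000
LCL = c̄ − 3√c̄ = 6.1000 − 3 × 2.4698 = -1.3095 → 0 (cannot be negative)

0.00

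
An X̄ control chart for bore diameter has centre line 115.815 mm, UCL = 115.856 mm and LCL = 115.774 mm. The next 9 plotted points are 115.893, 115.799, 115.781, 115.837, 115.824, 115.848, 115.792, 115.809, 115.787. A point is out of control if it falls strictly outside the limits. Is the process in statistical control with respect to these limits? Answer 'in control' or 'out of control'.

Compare each point to [115.774, 115.856]: sample 1 = 115.893 > UCL.

out of control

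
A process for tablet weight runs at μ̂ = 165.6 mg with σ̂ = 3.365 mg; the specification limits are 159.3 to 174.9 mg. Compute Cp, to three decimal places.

Cp = (USL − LSL) / (6σ̂) = (174.9 − 159.3) / (6 × 3.365) = 15.6000 / 20.1900 = 0.7727

0.773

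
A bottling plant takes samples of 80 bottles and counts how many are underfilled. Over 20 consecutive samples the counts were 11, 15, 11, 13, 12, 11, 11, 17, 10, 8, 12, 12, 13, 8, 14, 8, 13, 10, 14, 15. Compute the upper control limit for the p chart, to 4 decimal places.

p̄ = Σdᵢ / (k·n) = 238 / (20 × 80) = 0.14875
UCL = p̄ + 3·√(p̄(1−p̄)/n) = 0.14875 + 3 × √(0.14875×0.85125/80) = 0.14875 + 3 × 0.03978 = 0.26810

0.2681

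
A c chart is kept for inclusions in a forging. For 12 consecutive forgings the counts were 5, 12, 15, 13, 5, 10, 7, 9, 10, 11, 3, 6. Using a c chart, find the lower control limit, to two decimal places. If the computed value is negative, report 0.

0.00

c̄ = (5 + 12 + 15 + 13 + 5 + 10 + 7 + 9 + 10 + 11 + 3 + 6) / 12 = 106 / 12 = 8.8333
LCL = c̄ − 3√c̄ = 8.8333 − 3 × 2.9721 = -0.0829 → 0 (cannot be negative)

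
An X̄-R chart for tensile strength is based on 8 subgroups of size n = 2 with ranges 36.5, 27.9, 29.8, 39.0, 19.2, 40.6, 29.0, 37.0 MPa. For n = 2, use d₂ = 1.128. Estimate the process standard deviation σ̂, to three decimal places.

R̄ = (36.5 + 27.9 + 29.8 + 39.0 + 19.2 + 40.6 + 29.0 + 37.0) / 8 = 32.3750
σ̂ = R̄ / d₂ = 32.3750 / 1.128 = 28.7012

28.701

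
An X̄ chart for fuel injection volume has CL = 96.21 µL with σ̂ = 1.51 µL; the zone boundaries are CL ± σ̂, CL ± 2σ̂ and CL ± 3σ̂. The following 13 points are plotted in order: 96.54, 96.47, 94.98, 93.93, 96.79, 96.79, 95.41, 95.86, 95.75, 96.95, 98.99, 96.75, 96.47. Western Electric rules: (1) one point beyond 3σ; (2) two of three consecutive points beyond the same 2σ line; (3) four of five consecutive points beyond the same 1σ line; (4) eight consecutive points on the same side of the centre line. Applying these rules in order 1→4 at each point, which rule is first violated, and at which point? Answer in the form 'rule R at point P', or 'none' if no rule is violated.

none

Zone of each point (C = within 1σ̂, B = 1σ̂–2σ̂, A = 2σ̂–3σ̂, * = beyond 3σ̂; sign = side of CL): 1:+C, 2:+C, 3:-C, 4:-B, 5:+C, 6:+C, 7:-C, 8:-C, 9:-C, 10:+C, 11:+B, 12:+C, 13:+C
No rule fires across all 13 points.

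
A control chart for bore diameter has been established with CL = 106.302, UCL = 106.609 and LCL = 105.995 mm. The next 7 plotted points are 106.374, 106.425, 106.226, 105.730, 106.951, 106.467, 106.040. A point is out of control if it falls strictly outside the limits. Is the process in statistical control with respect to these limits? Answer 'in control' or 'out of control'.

out of control

Compare each point to [105.995, 106.609]: sample 4 = 105.730 < LCL; sample 5 = 106.951 > UCL.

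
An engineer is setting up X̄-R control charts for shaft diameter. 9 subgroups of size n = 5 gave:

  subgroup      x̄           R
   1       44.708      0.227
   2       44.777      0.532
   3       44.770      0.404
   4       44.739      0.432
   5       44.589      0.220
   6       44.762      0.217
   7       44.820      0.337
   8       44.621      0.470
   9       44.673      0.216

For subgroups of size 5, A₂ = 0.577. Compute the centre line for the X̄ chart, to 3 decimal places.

X̄̄ = (44.708 + 44.777 + 44.770 + 44.739 + 44.589 + 44.762 + 44.820 + 44.621 + 44.673) / 9 = 402.4590 / 9 = 44.7177
CL = X̄̄ = 44.7177

44.718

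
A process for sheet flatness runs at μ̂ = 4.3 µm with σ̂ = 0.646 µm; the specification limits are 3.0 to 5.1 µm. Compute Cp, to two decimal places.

Cp = (USL − LSL) / (6σ̂) = (5.1 − 3.0) / (6 × 0.646) = 2.1000 / 3.8760 = 0.5418

0.54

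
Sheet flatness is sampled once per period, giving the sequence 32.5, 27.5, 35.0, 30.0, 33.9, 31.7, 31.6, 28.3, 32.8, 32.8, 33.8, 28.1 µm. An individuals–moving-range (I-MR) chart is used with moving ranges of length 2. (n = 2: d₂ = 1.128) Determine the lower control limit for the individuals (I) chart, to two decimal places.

22.26

X̄ = (32.5 + 27.5 + 35.0 + 30.0 + 33.9 + 31.7 + 31.6 + 28.3 + 32.8 + 32.8 + 33.8 + 28.1) / 12 = 31.5000
Moving ranges: 5.0, 7.5, 5.0, 3.9, 2.2, 0.1, 3.3, 4.5, 0.0, 1.0, 5.7; M̄R̄ = 38.2000 / 11 = 3.4727
LCL = X̄ − 3·M̄R̄/d₂ = 31.5000 − 3 × 3.4727 / 1.128 = 22.2640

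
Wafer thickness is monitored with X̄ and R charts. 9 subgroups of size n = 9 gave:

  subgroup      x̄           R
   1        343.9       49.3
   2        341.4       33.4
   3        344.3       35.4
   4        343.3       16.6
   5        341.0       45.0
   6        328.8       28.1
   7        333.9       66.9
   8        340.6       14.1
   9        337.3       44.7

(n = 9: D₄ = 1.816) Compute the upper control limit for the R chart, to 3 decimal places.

67.293

R̄ = (49.3 + 33.4 + 35.4 + 16.6 + 45.0 + 28.1 + 66.9 + 14.1 + 44.7) / 9 = 333.5000 / 9 = 37.0556
UCL_R = D₄·R̄ = 1.816 × 37.0556 = 67.2929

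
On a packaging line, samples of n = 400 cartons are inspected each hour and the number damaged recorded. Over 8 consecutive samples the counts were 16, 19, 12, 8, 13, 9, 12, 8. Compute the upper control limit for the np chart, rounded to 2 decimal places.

p̄ = Σdᵢ / (k·n) = 97 / (8 × 400) = 0.03031
UCL = np̄ + 3·√(np̄(1−p̄)) = 12.1250 + 3 × √(12.1250×0.96969) = 12.1250 + 3 × 3.4289 = 22.4117

22.41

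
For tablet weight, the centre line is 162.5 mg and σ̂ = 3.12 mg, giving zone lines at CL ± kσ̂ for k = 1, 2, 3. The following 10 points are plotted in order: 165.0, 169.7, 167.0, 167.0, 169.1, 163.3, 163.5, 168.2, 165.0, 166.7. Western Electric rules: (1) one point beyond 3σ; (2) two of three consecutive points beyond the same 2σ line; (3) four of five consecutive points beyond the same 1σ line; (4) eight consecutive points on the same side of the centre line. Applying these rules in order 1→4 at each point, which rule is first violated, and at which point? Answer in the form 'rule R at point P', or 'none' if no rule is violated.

rule 3 at point 5

Zone of each point (C = within 1σ̂, B = 1σ̂–2σ̂, A = 2σ̂–3σ̂, * = beyond 3σ̂; sign = side of CL): 1:+C, 2:+A, 3:+B, 4:+B, 5:+A, 6:+C, 7:+C, 8:+B, 9:+C, 10:+B
Rule 3 (four of five consecutive points beyond the same 1σ limit) is satisfied at point 5.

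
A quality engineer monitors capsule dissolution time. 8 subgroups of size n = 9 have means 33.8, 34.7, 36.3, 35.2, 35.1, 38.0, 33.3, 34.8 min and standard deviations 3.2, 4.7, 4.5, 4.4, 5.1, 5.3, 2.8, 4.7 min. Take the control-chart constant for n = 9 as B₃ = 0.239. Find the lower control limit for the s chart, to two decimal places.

1.04

s̄ = (3.2 + 4.7 + 4.5 + 4.4 + 5.1 + 5.3 + 2.8 + 4.7) / 8 = 4.3375
LCL_s = B₃·s̄ = 0.239 × 4.3375 = 1.0367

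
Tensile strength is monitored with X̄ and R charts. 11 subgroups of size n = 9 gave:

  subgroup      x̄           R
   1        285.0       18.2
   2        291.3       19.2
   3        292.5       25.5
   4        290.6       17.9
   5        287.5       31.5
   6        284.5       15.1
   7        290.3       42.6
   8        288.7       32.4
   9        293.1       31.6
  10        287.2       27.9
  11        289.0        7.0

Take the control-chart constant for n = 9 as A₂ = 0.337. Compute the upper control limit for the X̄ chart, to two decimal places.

X̄̄ = (285.0 + 291.3 + 292.5 + 290.6 + 287.5 + 284.5 + 290.3 + 288.7 + 293.1 + 287.2 + 289.0) / 11 = 3179.7000 / 11 = 289.0636
R̄ = (18.2 + 19.2 + 25.5 + 17.9 + 31.5 + 15.1 + 42.6 + 32.4 + 31.6 + 27.9 + 7.0) / 11 = 268.9000 / 11 = 24.4455
UCL = X̄̄ + A₂·R̄ = 289.0636 + 0.337 × 24.4455 = 297.3018

297.30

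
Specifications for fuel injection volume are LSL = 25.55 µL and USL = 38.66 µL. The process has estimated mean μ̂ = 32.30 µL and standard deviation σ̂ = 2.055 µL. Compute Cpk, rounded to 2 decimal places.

Cpu = (USL − μ̂) / (3σ̂) = (38.66 − 32.30) / (3 × 2.055) = 1.0316; Cpl = (μ̂ − LSL) / (3σ̂) = (32.30 − 25.55) / (3 × 2.055) = 1.0949; Cpk = min(Cpu, Cpl) = 1.0316

1.03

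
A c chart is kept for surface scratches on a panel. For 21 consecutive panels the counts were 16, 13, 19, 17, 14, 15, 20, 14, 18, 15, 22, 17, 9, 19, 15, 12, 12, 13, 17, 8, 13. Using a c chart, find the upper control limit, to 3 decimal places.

c̄ = (16 + 13 + 19 + 17 + 14 + 15 + 20 + 14 + 18 + 15 + 22 + 17 + 9 + 19 + 15 + 12 + 12 + 13 + 17 + 8 + 13) / 21 = 318 / 21 = 15.1429
UCL = c̄ + 3√c̄ = 15.1429 + 3 × √15.1429 = 15.1429 + 3 × 3.8914 = 26.8170

26.817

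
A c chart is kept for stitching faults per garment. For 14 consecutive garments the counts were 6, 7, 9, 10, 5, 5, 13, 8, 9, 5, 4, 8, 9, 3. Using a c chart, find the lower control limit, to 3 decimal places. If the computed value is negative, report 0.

c̄ = (6 + 7 + 9 + 10 + 5 + 5 + 13 + 8 + 9 + 5 + 4 + 8 + 9 + 3) / 14 = 101 / 14 = 7.2143
LCL = c̄ − 3√c̄ = 7.2143 − 3 × 2.6859 = -0.8435 → 0 (cannot be negative)

0.000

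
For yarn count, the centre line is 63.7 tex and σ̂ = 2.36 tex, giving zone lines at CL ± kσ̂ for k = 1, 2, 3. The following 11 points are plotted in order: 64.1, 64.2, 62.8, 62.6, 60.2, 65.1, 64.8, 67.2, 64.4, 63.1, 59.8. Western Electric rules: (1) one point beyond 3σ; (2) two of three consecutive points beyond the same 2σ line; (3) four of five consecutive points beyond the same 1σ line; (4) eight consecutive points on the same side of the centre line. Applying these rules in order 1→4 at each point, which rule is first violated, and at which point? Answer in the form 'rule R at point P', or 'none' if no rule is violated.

none

Zone of each point (C = within 1σ̂, B = 1σ̂–2σ̂, A = 2σ̂–3σ̂, * = beyond 3σ̂; sign = side of CL): 1:+C, 2:+C, 3:-C, 4:-C, 5:-B, 6:+C, 7:+C, 8:+B, 9:+C, 10:-C, 11:-B
No rule fires across all 11 points.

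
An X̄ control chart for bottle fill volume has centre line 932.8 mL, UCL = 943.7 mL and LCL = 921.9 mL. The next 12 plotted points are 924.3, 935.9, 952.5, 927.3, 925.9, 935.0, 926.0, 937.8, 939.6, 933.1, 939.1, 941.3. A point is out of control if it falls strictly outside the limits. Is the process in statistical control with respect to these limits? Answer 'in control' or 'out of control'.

Compare each point to [921.9, 943.7]: sample 3 = 952.5 > UCL.

out of control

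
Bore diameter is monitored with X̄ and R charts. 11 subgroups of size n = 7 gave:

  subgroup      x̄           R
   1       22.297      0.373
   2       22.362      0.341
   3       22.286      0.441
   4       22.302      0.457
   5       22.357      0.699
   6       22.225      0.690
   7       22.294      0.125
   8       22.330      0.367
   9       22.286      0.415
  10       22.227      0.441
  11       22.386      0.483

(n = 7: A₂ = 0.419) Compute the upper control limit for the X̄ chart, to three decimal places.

22.489

X̄̄ = (22.297 + 22.362 + 22.286 + 22.302 + 22.357 + 22.225 + 22.294 + 22.330 + 22.286 + 22.227 + 22.386) / 11 = 245.3520 / 11 = 22.3047
R̄ = (0.373 + 0.341 + 0.441 + 0.457 + 0.699 + 0.690 + 0.125 + 0.367 + 0.415 + 0.441 + 0.483) / 11 = 4.8320 / 11 = 0.4393
UCL = X̄̄ + A₂·R̄ = 22.3047 + 0.419 × 0.4393 = 22.4888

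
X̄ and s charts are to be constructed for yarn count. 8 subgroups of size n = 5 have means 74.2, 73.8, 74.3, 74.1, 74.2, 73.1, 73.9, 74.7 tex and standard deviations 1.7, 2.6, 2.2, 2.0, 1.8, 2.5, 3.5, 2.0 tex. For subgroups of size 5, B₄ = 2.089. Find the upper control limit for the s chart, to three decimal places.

s̄ = (1.7 + 2.6 + 2.2 + 2.0 + 1.8 + 2.5 + 3.5 + 2.0) / 8 = 2.2875
UCL_s = B₄·s̄ = 2.089 × 2.2875 = 4.7786

4.779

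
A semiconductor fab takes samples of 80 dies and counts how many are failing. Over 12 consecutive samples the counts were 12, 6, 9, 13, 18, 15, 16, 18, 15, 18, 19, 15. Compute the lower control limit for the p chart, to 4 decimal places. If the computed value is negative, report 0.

0.0520

p̄ = Σdᵢ / (k·n) = 174 / (12 × 80) = 0.18125
LCL = p̄ − 3·√(p̄(1−p̄)/n) = 0.18125 − 3 × 0.04307 = 0.05204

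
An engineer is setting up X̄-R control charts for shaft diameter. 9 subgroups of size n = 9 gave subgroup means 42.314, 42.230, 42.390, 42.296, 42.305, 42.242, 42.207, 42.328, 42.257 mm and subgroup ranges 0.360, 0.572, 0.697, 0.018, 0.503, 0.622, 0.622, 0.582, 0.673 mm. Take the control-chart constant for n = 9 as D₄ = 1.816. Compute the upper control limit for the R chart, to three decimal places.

0.938

R̄ = (0.360 + 0.572 + 0.697 + 0.018 + 0.503 + 0.622 + 0.622 + 0.582 + 0.673) / 9 = 4.6490 / 9 = 0.5166
UCL_R = D₄·R̄ = 1.816 × 0.5166 = 0.9381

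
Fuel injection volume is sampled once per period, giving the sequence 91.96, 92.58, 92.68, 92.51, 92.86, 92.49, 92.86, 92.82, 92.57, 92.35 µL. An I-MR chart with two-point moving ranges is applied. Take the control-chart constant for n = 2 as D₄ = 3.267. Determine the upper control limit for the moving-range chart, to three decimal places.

0.904

Moving ranges: 0.62, 0.10, 0.17, 0.35, 0.37, 0.37, 0.04, 0.25, 0.22; M̄R̄ = 2.4900 / 9 = 0.2767
UCL_MR = D₄·M̄R̄ = 3.267 × 0.2767 = 0.9039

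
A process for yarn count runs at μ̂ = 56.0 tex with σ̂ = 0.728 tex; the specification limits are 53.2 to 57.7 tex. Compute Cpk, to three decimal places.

0.778

Cpu = (USL − μ̂) / (3σ̂) = (57.7 − 56.0) / (3 × 0.728) = 0.7784; Cpl = (μ̂ − LSL) / (3σ̂) = (56.0 − 53.2) / (3 × 0.728) = 1.2821; Cpk = min(Cpu, Cpl) = 0.7784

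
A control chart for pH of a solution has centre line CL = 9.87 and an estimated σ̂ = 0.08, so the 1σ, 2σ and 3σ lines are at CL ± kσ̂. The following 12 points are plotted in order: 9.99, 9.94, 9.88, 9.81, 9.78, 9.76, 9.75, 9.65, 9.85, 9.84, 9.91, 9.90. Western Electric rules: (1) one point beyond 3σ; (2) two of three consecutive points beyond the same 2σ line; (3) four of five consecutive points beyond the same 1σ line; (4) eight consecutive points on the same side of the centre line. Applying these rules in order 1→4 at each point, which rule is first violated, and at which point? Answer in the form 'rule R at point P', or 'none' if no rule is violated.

rule 3 at point 8

Zone of each point (C = within 1σ̂, B = 1σ̂–2σ̂, A = 2σ̂–3σ̂, * = beyond 3σ̂; sign = side of CL): 1:+B, 2:+C, 3:+C, 4:-C, 5:-B, 6:-B, 7:-B, 8:-A, 9:-C, 10:-C, 11:+C, 12:+C
Rule 3 (four of five consecutive points beyond the same 1σ limit) is satisfied at point 8.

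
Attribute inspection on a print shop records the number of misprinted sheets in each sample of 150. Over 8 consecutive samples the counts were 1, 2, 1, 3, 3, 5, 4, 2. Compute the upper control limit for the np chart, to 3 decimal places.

7.443

p̄ = Σdᵢ / (k·n) = 21 / (8 × 150) = 0.01750
UCL = np̄ + 3·√(np̄(1−p̄)) = 2.6250 + 3 × √(2.6250×0.98250) = 2.6250 + 3 × 1.6059 = 7.4428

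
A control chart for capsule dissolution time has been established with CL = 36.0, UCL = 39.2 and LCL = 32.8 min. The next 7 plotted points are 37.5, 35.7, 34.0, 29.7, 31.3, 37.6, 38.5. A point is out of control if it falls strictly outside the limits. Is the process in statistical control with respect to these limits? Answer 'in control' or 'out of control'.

Compare each point to [32.8, 39.2]: sample 4 = 29.7 < LCL; sample 5 = 31.3 < LCL.

out of control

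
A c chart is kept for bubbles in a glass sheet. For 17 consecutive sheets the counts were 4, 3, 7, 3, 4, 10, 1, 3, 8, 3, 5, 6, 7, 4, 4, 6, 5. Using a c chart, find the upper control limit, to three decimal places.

c̄ = (4 + 3 + 7 + 3 + 4 + 10 + 1 + 3 + 8 + 3 + 5 + 6 + 7 + 4 + 4 + 6 + 5) / 17 = 83 / 17 = 4.8824
UCL = c̄ + 3√c̄ = 4.8824 + 3 × √4.8824 = 4.8824 + 3 × 2.2096 = 11.5112

11.511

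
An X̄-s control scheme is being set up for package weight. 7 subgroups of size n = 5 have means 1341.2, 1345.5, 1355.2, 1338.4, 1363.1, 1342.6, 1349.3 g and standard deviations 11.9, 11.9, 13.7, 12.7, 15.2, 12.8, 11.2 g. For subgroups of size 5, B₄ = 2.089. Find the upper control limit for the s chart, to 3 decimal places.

26.680

s̄ = (11.9 + 11.9 + 13.7 + 12.7 + 15.2 + 12.8 + 11.2) / 7 = 12.7714
UCL_s = B₄·s̄ = 2.089 × 12.7714 = 26.6795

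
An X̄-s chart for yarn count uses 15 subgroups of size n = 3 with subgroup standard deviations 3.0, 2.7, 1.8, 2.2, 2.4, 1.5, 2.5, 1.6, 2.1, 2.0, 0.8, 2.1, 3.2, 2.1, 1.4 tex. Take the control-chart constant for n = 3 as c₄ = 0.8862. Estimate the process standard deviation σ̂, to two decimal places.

2.36

s̄ = (3.0 + 2.7 + 1.8 + 2.2 + 2.4 + 1.5 + 2.5 + 1.6 + 2.1 + 2.0 + 0.8 + 2.1 + 3.2 + 2.1 + 1.4) / 15 = 2.0933
σ̂ = s̄ / c₄ = 2.0933 / 0.8862 = 2.3621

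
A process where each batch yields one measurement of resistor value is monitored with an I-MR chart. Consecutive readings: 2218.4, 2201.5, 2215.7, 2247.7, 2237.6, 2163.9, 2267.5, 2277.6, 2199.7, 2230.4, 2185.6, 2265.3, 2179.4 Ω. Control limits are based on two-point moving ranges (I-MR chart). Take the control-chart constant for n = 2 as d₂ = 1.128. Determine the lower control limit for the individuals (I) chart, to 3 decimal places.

X̄ = (2218.4 + 2201.5 + 2215.7 + 2247.7 + 2237.6 + 2163.9 + 2267.5 + 2277.6 + 2199.7 + 2230.4 + 2185.6 + 2265.3 + 2179.4) / 13 = 2222.3308
Moving ranges: 16.9, 14.2, 32.0, 10.1, 73.7, 103.6, 10.1, 77.9, 30.7, 44.8, 79.7, 85.9; M̄R̄ = 579.6000 / 12 = 48.3000
LCL = X̄ − 3·M̄R̄/d₂ = 2222.3308 − 3 × 48.3000 / 1.128 = 2093.8733

2093.873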